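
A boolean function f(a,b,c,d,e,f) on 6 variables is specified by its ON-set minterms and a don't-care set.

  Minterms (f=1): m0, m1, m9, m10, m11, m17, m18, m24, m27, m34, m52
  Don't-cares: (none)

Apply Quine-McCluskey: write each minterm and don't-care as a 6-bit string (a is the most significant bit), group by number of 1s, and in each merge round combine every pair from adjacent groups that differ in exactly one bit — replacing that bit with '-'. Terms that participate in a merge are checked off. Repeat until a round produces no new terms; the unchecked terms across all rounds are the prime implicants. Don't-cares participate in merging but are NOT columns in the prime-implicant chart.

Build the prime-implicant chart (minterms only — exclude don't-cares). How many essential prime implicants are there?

size-2^0 implicants → 000000(✓)  000001(✓)  001001(✓)  001010(✓)  001011(✓)  010001(✓)  010010  011000  011011(✓)  100010  110100
size-2^1 implicants → 0-0001  0-1011  00-001  00000-  0010-1  00101-
Unchecked terms (primes): 0-0001, 0-1011, 00-001, 00000-, 0010-1, 00101-, 010010, 011000, 100010, 110100
Minterm coverage:
  m0 ⊆ 00000- [E]
  m1 ⊆ 0-0001,00-001,00000-
  m9 ⊆ 00-001,0010-1
  m10 ⊆ 00101- [E]
  m11 ⊆ 0-1011,0010-1,00101-
  m17 ⊆ 0-0001 [E]
  m18 ⊆ 010010 [E]
  m24 ⊆ 011000 [E]
  m27 ⊆ 0-1011 [E]
  m34 ⊆ 100010 [E]
  m52 ⊆ 110100 [E]
E = {0-0001, 0-1011, 00000-, 00101-, 010010, 011000, 100010, 110100}

8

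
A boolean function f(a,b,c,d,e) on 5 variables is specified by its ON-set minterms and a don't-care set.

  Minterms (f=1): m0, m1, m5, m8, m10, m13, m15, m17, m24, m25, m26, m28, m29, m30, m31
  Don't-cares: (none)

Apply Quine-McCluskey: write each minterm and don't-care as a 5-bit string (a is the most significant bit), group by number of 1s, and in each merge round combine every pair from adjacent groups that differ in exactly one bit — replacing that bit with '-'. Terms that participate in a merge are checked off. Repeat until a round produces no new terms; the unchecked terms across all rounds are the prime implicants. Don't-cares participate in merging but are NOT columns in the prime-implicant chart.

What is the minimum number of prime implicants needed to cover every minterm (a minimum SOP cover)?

size-2^0 implicants → 00000(✓)  00001(✓)  00101(✓)  01000(✓)  01010(✓)  01101(✓)  01111(✓)  10001(✓)  11000(✓)  11001(✓)  11010(✓)  11100(✓)  11101(✓)  11110(✓)  11111(✓)
size-2^1 implicants → -0001  -1000(✓)  -1010(✓)  -1101(✓)  -1111(✓)  0-000  0-101  00-01  0000-  010-0(✓)  011-1(✓)  1-001  11-00(✓)  11-01(✓)  11-10(✓)  110-0(✓)  1100-(✓)  111-0(✓)  111-1(✓)  1110-(✓)  1111-(✓)
size-2^2 implicants → -10-0  -11-1  11--0  11-0-  111--
Unchecked terms (primes): -0001, -10-0, -11-1, 0-000, 0-101, 00-01, 0000-, 1-001, 11--0, 11-0-, 111--
Minterm coverage:
  m0 ⊆ 0-000,0000-
  m1 ⊆ -0001,00-01,0000-
  m5 ⊆ 0-101,00-01
  m8 ⊆ -10-0,0-000
  m10 ⊆ -10-0 [E]
  m13 ⊆ -11-1,0-101
  m15 ⊆ -11-1 [E]
  m17 ⊆ -0001,1-001
  m24 ⊆ -10-0,11--0,11-0-
  m25 ⊆ 1-001,11-0-
  m26 ⊆ -10-0,11--0
  m28 ⊆ 11--0,11-0-,111--
  m29 ⊆ -11-1,11-0-,111--
  m30 ⊆ 11--0,111--
  m31 ⊆ -11-1,111--
E = {-10-0, -11-1}
Petrick residual → 0-000, 00-01, 1-001, 11--0
Cover = bc'e' + bce + a'c'd'e' + a'b'd'e + ac'd'e + abe'  |cover|=6

6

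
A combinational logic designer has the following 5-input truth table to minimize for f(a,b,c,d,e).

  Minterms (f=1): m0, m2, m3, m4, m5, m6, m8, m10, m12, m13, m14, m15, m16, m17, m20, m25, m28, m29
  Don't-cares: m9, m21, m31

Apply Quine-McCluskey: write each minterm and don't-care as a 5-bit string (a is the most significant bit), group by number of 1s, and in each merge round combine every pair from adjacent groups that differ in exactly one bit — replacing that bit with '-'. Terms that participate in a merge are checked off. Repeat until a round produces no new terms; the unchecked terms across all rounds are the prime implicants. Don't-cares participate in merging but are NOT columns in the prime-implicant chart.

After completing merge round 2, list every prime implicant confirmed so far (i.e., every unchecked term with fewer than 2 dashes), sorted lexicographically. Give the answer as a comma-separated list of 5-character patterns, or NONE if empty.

0001-

size-2^0 implicants → 00000(✓)  00010(✓)  00011(✓)  00100(✓)  00101(✓)  00110(✓)  01000(✓)  01001(✓)  01010(✓)  01100(✓)  01101(✓)  01110(✓)  01111(✓)  10000(✓)  10001(✓)  10100(✓)  10101(✓)  11001(✓)  11100(✓)  11101(✓)  11111(✓)
size-2^1 implicants → -0000(✓)  -0100(✓)  -0101(✓)  -1001(✓)  -1100(✓)  -1101(✓)  -1111(✓)  0-000(✓)  0-010(✓)  0-100(✓)  0-101(✓)  0-110(✓)  00-00(✓)  00-10(✓)  000-0(✓)  0001-  001-0(✓)  0010-(✓)  01-00(✓)  01-01(✓)  01-10(✓)  010-0(✓)  0100-(✓)  011-0(✓)  011-1(✓)  0110-(✓)  0111-(✓)  1-001(✓)  1-100(✓)  1-101(✓)  10-00(✓)  10-01(✓)  1000-(✓)  1010-(✓)  11-01(✓)  111-1(✓)  1110-(✓)
size-2^2 implicants → --100(✓)  --101(✓)  -0-00  -010-(✓)  -1-01  -11-1  -110-(✓)  0--00(✓)  0--10(✓)  0-0-0(✓)  0-1-0(✓)  0-10-(✓)  00--0(✓)  01--0(✓)  01-0-  011--  1--01  1-10-(✓)  10-0-
size-2^3 implicants → --10-  0---0
Unchecked terms (primes): --10-, -0-00, -1-01, -11-1, 0---0, 0001-, 01-0-, 011--, 1--01, 10-0-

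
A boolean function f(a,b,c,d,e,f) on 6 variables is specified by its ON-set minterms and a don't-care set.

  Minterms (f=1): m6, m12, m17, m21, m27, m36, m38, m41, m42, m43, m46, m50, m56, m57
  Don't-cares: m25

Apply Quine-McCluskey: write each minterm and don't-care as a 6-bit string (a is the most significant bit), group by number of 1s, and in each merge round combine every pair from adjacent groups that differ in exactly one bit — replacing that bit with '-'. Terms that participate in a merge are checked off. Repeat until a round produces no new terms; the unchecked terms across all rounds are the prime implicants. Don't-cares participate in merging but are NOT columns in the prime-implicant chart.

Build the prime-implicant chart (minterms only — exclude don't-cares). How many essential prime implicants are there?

7

size-2^0 implicants → 000110(✓)  001100  010001(✓)  010101(✓)  011001(✓)  011011(✓)  100100(✓)  100110(✓)  101001(✓)  101010(✓)  101011(✓)  101110(✓)  110010  111000(✓)  111001(✓)
size-2^1 implicants → -00110  -11001  01-001  010-01  0110-1  1-1001  10-110  1001-0  101-10  1010-1  10101-  11100-
Unchecked terms (primes): -00110, -11001, 001100, 01-001, 010-01, 0110-1, 1-1001, 10-110, 1001-0, 101-10, 1010-1, 10101-, 110010, 11100-
Minterm coverage:
  m6 ⊆ -00110 [E]
  m12 ⊆ 001100 [E]
  m17 ⊆ 01-001,010-01
  m21 ⊆ 010-01 [E]
  m27 ⊆ 0110-1 [E]
  m36 ⊆ 1001-0 [E]
  m38 ⊆ -00110,10-110,1001-0
  m41 ⊆ 1-1001,1010-1
  m42 ⊆ 101-10,10101-
  m43 ⊆ 1010-1,10101-
  m46 ⊆ 10-110,101-10
  m50 ⊆ 110010 [E]
  m56 ⊆ 11100- [E]
  m57 ⊆ -11001,1-1001,11100-
E = {-00110, 001100, 010-01, 0110-1, 1001-0, 110010, 11100-}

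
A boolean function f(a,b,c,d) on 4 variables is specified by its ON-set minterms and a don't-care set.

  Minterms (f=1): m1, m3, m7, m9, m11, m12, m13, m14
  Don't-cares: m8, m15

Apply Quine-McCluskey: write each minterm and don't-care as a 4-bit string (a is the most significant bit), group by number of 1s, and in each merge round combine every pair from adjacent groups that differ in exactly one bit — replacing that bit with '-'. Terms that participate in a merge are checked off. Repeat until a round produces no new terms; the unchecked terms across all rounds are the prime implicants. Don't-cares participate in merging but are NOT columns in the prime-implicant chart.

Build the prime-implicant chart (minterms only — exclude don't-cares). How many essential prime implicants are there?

size-2^0 implicants → 0001(✓)  0011(✓)  0111(✓)  1000(✓)  1001(✓)  1011(✓)  1100(✓)  1101(✓)  1110(✓)  1111(✓)
size-2^1 implicants → -001(✓)  -011(✓)  -111(✓)  0-11(✓)  00-1(✓)  1-00(✓)  1-01(✓)  1-11(✓)  10-1(✓)  100-(✓)  11-0(✓)  11-1(✓)  110-(✓)  111-(✓)
size-2^2 implicants → --11  -0-1  1--1  1-0-  11--
Unchecked terms (primes): --11, -0-1, 1--1, 1-0-, 11--
Minterm coverage:
  m1 ⊆ -0-1 [E]
  m3 ⊆ --11,-0-1
  m7 ⊆ --11 [E]
  m9 ⊆ -0-1,1--1,1-0-
  m11 ⊆ --11,-0-1,1--1
  m12 ⊆ 1-0-,11--
  m13 ⊆ 1--1,1-0-,11--
  m14 ⊆ 11-- [E]
E = {--11, -0-1, 11--}

3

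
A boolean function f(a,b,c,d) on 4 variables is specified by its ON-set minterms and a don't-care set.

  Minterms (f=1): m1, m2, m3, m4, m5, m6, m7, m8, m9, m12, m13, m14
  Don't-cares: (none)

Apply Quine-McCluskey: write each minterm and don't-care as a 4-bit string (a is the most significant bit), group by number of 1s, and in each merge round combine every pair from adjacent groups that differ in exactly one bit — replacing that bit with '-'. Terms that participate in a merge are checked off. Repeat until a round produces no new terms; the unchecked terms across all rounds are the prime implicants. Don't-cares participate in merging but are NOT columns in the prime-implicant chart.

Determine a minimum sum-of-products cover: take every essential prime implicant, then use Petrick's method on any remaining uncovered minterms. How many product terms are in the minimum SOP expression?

Round 0: 0001✓ 0010✓ 0011✓ 0100✓ 0101✓ 0110✓ 0111✓ 1000✓ 1001✓ 1100✓ 1101✓ 1110✓
Round 1: -001✓ -100✓ -101✓ -110✓ 0-01✓ 0-10✓ 0-11✓ 00-1✓ 001-✓ 01-0✓ 01-1✓ 010-✓ 011-✓ 1-00✓ 1-01✓ 100-✓ 11-0✓ 110-✓
Round 2: --01 -1-0 -10- 0--1 0-1- 01-- 1-0-
PIs = {--01, -1-0, -10-, 0--1, 0-1-, 01--, 1-0-}
Coverage chart:
  m1: --01,0--1
  m2: 0-1- ←essential
  m3: 0--1,0-1-
  m4: -1-0,-10-,01--
  m5: --01,-10-,0--1,01--
  m6: -1-0,0-1-,01--
  m7: 0--1,0-1-,01--
  m8: 1-0- ←essential
  m9: --01,1-0-
  m12: -1-0,-10-,1-0-
  m13: --01,-10-,1-0-
  m14: -1-0 ←essential
Essential: -1-0, 0-1-, 1-0-
Petrick residual → --01
Min cover (4 terms): c'd + bd' + a'c + ac'

4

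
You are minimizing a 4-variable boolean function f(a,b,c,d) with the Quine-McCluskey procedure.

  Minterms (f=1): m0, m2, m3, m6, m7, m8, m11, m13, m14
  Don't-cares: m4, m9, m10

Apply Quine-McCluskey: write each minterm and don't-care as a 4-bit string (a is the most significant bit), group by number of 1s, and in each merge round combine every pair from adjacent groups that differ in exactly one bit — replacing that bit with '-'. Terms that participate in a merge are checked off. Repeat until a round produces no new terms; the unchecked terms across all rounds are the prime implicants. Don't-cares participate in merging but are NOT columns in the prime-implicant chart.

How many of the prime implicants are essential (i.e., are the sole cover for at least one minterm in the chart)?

Round 0: 0000✓ 0010✓ 0011✓ 0100✓ 0110✓ 0111✓ 1000✓ 1001✓ 1010✓ 1011✓ 1101✓ 1110✓
Round 1: -000✓ -010✓ -011✓ -110✓ 0-00✓ 0-10✓ 0-11✓ 00-0✓ 001-✓ 01-0✓ 011-✓ 1-01 1-10✓ 10-0✓ 10-1✓ 100-✓ 101-✓
Round 2: --10 -0-0 -01- 0--0 0-1- 10--
PIs = {--10, -0-0, -01-, 0--0, 0-1-, 1-01, 10--}
Coverage chart:
  m0: -0-0,0--0
  m2: --10,-0-0,-01-,0--0,0-1-
  m3: -01-,0-1-
  m6: --10,0--0,0-1-
  m7: 0-1- ←essential
  m8: -0-0,10--
  m11: -01-,10--
  m13: 1-01 ←essential
  m14: --10 ←essential
Essential: --10, 0-1-, 1-01

3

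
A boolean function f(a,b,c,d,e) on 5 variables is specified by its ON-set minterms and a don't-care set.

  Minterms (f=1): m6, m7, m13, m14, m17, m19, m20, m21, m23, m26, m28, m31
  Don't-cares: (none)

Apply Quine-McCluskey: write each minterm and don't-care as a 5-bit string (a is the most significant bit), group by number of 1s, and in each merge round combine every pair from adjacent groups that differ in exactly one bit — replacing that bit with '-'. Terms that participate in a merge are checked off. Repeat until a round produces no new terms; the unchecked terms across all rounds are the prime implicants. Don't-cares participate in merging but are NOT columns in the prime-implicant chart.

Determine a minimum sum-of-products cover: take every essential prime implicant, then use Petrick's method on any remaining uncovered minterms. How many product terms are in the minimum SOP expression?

Round 0: 00110✓ 00111✓ 01101 01110✓ 10001✓ 10011✓ 10100✓ 10101✓ 10111✓ 11010 11100✓ 11111✓
Round 1: -0111 0-110 0011- 1-100 1-111 10-01✓ 10-11✓ 100-1✓ 101-1✓ 1010-
Round 2: 10--1
PIs = {-0111, 0-110, 0011-, 01101, 1-100, 1-111, 10--1, 1010-, 11010}
Coverage chart:
  m6: 0-110,0011-
  m7: -0111,0011-
  m13: 01101 ←essential
  m14: 0-110 ←essential
  m17: 10--1 ←essential
  m19: 10--1 ←essential
  m20: 1-100,1010-
  m21: 10--1,1010-
  m23: -0111,1-111,10--1
  m26: 11010 ←essential
  m28: 1-100 ←essential
  m31: 1-111 ←essential
Essential: 0-110, 01101, 1-100, 1-111, 10--1, 11010
Petrick residual → -0111
Min cover (7 terms): b'cde + a'cde' + a'bcd'e + acd'e' + acde + ab'e + abc'de'

7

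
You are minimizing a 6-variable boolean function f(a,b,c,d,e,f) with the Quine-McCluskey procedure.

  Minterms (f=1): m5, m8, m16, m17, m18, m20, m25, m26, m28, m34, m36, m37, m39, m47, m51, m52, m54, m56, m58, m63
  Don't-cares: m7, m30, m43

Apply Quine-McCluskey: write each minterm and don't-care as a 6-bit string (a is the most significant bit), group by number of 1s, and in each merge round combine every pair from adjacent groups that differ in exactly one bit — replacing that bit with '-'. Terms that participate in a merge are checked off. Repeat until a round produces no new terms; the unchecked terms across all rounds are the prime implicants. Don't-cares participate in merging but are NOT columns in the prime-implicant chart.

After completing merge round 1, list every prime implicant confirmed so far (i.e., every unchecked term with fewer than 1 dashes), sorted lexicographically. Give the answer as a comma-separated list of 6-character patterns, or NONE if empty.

Round 0: 000101✓ 000111✓ 001000 010000✓ 010001✓ 010010✓ 010100✓ 011001✓ 011010✓ 011100✓ 011110✓ 100010 100100✓ 100101✓ 100111✓ 101011✓ 101111✓ 110011 110100✓ 110110✓ 111000✓ 111010✓ 111111✓
Round 1: -00101✓ -00111✓ -10100 -11010 0001-1✓ 01-001 01-010 01-100 010-00 0100-0 01000- 011-10 0111-0 1-0100 1-1111 10-111 1001-1✓ 10010- 101-11 1101-0 1110-0
Round 2: -001-1
PIs = {-001-1, -10100, -11010, 001000, 01-001, 01-010, 01-100, 010-00, 0100-0, 01000-, 011-10, 0111-0, 1-0100, 1-1111, 10-111, 100010, 10010-, 101-11, 110011, 1101-0, 1110-0}

001000, 100010, 110011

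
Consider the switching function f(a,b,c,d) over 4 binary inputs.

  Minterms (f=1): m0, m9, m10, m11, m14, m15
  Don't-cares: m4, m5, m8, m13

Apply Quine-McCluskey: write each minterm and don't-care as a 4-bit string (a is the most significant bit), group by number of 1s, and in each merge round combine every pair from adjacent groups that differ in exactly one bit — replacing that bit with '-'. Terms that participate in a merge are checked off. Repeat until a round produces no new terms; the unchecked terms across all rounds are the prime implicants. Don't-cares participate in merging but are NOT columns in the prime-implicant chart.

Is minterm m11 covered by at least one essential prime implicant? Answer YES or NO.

YES

size-2^0 implicants → 0000(✓)  0100(✓)  0101(✓)  1000(✓)  1001(✓)  1010(✓)  1011(✓)  1101(✓)  1110(✓)  1111(✓)
size-2^1 implicants → -000  -101  0-00  010-  1-01(✓)  1-10(✓)  1-11(✓)  10-0(✓)  10-1(✓)  100-(✓)  101-(✓)  11-1(✓)  111-(✓)
size-2^2 implicants → 1--1  1-1-  10--
Unchecked terms (primes): -000, -101, 0-00, 010-, 1--1, 1-1-, 10--
Minterm coverage:
  m0 ⊆ -000,0-00
  m9 ⊆ 1--1,10--
  m10 ⊆ 1-1-,10--
  m11 ⊆ 1--1,1-1-,10--
  m14 ⊆ 1-1- [E]
  m15 ⊆ 1--1,1-1-
E = {1-1-}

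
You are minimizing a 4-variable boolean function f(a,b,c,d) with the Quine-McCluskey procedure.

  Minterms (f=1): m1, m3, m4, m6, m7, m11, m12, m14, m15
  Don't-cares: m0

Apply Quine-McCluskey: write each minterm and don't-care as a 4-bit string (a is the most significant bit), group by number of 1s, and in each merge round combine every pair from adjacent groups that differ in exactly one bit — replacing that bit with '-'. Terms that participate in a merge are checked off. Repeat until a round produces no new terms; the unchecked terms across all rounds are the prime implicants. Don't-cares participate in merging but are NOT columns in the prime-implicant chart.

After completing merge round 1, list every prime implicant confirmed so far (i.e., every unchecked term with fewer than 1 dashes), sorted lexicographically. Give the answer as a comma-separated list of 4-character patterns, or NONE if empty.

[col 0] 0000*, 0001*, 0011*, 0100*, 0110*, 0111*, 1011*, 1100*, 1110*, 1111*
[col 1] -011*, -100*, -110*, -111*, 0-00, 0-11*, 00-1, 000-, 01-0*, 011-*, 1-11*, 11-0*, 111-*
[col 2] --11, -1-0, -11-
Prime implicants: --11, -1-0, -11-, 0-00, 00-1, 000-

NONE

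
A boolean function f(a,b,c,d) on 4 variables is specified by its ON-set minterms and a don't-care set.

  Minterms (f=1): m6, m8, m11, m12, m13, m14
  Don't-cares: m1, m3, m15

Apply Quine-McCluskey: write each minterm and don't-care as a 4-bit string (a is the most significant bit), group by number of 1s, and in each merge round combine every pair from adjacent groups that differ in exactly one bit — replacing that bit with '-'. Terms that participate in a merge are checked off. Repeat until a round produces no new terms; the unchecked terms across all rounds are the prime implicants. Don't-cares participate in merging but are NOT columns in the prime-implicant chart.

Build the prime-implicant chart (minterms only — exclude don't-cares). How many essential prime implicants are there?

size-2^0 implicants → 0001(✓)  0011(✓)  0110(✓)  1000(✓)  1011(✓)  1100(✓)  1101(✓)  1110(✓)  1111(✓)
size-2^1 implicants → -011  -110  00-1  1-00  1-11  11-0(✓)  11-1(✓)  110-(✓)  111-(✓)
size-2^2 implicants → 11--
Unchecked terms (primes): -011, -110, 00-1, 1-00, 1-11, 11--
Minterm coverage:
  m6 ⊆ -110 [E]
  m8 ⊆ 1-00 [E]
  m11 ⊆ -011,1-11
  m12 ⊆ 1-00,11--
  m13 ⊆ 11-- [E]
  m14 ⊆ -110,11--
E = {-110, 1-00, 11--}

3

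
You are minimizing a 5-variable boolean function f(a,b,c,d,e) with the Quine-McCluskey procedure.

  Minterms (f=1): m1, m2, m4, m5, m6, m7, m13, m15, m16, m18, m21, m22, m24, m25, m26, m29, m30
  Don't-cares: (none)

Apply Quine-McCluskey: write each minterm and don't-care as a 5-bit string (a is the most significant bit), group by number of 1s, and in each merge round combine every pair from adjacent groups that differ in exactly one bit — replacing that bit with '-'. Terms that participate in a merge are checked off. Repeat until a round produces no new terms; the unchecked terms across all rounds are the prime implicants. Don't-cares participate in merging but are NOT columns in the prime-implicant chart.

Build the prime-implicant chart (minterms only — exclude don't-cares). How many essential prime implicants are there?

7

[col 0] 00001*, 00010*, 00100*, 00101*, 00110*, 00111*, 01101*, 01111*, 10000*, 10010*, 10101*, 10110*, 11000*, 11001*, 11010*, 11101*, 11110*
[col 1] -0010*, -0101*, -0110*, -1101*, 0-101*, 0-111*, 00-01, 00-10*, 001-0*, 001-1*, 0010-*, 0011-*, 011-1*, 1-000*, 1-010*, 1-101*, 1-110*, 10-10*, 100-0*, 11-01, 11-10*, 110-0*, 1100-
[col 2] --101, -0-10, 0-1-1, 001--, 1--10, 1-0-0
Prime implicants: --101, -0-10, 0-1-1, 00-01, 001--, 1--10, 1-0-0, 11-01, 1100-
PI chart (minterm → PIs covering it):
  1 | 00-01  (sole → essential)
  2 | -0-10  (sole → essential)
  4 | 001--  (sole → essential)
  5 | --101,0-1-1,00-01,001--
  6 | -0-10,001--
  7 | 0-1-1,001--
  13 | --101,0-1-1
  15 | 0-1-1  (sole → essential)
  16 | 1-0-0  (sole → essential)
  18 | -0-10,1--10,1-0-0
  21 | --101  (sole → essential)
  22 | -0-10,1--10
  24 | 1-0-0,1100-
  25 | 11-01,1100-
  26 | 1--10,1-0-0
  29 | --101,11-01
  30 | 1--10  (sole → essential)
Essential prime implicants: --101, -0-10, 0-1-1, 00-01, 001--, 1--10, 1-0-0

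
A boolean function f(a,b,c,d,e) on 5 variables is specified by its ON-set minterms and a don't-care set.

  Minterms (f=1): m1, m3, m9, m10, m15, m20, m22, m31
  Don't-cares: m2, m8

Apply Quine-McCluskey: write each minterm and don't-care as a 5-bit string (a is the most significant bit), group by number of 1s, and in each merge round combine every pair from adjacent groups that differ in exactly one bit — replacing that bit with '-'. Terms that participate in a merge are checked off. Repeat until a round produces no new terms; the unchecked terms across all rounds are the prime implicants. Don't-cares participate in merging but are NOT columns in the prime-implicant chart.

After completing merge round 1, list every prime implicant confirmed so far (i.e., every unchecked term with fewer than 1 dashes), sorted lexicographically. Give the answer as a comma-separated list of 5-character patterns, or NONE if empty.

Round 0: 00001✓ 00010✓ 00011✓ 01000✓ 01001✓ 01010✓ 01111✓ 10100✓ 10110✓ 11111✓
Round 1: -1111 0-001 0-010 000-1 0001- 010-0 0100- 101-0
PIs = {-1111, 0-001, 0-010, 000-1, 0001-, 010-0, 0100-, 101-0}

NONE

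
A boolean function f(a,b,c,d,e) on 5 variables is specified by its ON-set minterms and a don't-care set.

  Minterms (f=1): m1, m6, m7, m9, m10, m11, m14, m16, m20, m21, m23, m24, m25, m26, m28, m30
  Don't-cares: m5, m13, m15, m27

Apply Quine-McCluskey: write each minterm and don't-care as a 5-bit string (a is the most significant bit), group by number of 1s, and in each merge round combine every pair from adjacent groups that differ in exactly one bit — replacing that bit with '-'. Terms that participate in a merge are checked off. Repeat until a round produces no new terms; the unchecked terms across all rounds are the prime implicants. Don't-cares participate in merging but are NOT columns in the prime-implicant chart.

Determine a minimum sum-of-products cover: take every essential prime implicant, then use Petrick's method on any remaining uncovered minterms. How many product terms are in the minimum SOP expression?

6

[col 0] 00001*, 00101*, 00110*, 00111*, 01001*, 01010*, 01011*, 01101*, 01110*, 01111*, 10000*, 10100*, 10101*, 10111*, 11000*, 11001*, 11010*, 11011*, 11100*, 11110*
[col 1] -0101*, -0111*, -1001*, -1010*, -1011*, -1110*, 0-001*, 0-101*, 0-110*, 0-111*, 00-01*, 001-1*, 0011-*, 01-01*, 01-10*, 01-11*, 010-1*, 0101-*, 011-1*, 0111-*, 1-000*, 1-100*, 10-00*, 101-1*, 1010-, 11-00*, 11-10*, 110-0*, 110-1*, 1100-*, 1101-*, 111-0*
[col 2] -01-1, -1-10, -10-1, -101-, 0--01, 0-1-1, 0-11-, 01--1, 01-1-, 1--00, 11--0, 110--
Prime implicants: -01-1, -1-10, -10-1, -101-, 0--01, 0-1-1, 0-11-, 01--1, 01-1-, 1--00, 1010-, 11--0, 110--
PI chart (minterm → PIs covering it):
  1 | 0--01  (sole → essential)
  6 | 0-11-  (sole → essential)
  7 | -01-1,0-1-1,0-11-
  9 | -10-1,0--01,01--1
  10 | -1-10,-101-,01-1-
  11 | -10-1,-101-,01--1,01-1-
  14 | -1-10,0-11-,01-1-
  16 | 1--00  (sole → essential)
  20 | 1--00,1010-
  21 | -01-1,1010-
  23 | -01-1  (sole → essential)
  24 | 1--00,11--0,110--
  25 | -10-1,110--
  26 | -1-10,-101-,11--0,110--
  28 | 1--00,11--0
  30 | -1-10,11--0
Essential prime implicants: -01-1, 0--01, 0-11-, 1--00
Petrick residual → -1-10, -10-1
Minimum SOP uses 6 PIs: b'ce + bde' + bc'e + a'd'e + a'cd + ad'e'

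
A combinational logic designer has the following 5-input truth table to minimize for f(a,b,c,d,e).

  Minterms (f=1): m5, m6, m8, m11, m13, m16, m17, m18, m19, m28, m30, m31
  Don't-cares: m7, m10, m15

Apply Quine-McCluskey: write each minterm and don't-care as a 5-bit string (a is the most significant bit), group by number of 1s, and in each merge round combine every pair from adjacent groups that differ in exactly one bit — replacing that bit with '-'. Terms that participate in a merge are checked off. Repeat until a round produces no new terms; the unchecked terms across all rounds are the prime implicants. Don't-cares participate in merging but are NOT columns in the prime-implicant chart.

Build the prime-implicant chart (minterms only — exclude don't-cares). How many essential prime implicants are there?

5

Round 0: 00101✓ 00110✓ 00111✓ 01000✓ 01010✓ 01011✓ 01101✓ 01111✓ 10000✓ 10001✓ 10010✓ 10011✓ 11100✓ 11110✓ 11111✓
Round 1: -1111 0-101✓ 0-111✓ 001-1✓ 0011- 01-11 010-0 0101- 011-1✓ 100-0✓ 100-1✓ 1000-✓ 1001-✓ 111-0 1111-
Round 2: 0-1-1 100--
PIs = {-1111, 0-1-1, 0011-, 01-11, 010-0, 0101-, 100--, 111-0, 1111-}
Coverage chart:
  m5: 0-1-1 ←essential
  m6: 0011- ←essential
  m8: 010-0 ←essential
  m11: 01-11,0101-
  m13: 0-1-1 ←essential
  m16: 100-- ←essential
  m17: 100-- ←essential
  m18: 100-- ←essential
  m19: 100-- ←essential
  m28: 111-0 ←essential
  m30: 111-0,1111-
  m31: -1111,1111-
Essential: 0-1-1, 0011-, 010-0, 100--, 111-0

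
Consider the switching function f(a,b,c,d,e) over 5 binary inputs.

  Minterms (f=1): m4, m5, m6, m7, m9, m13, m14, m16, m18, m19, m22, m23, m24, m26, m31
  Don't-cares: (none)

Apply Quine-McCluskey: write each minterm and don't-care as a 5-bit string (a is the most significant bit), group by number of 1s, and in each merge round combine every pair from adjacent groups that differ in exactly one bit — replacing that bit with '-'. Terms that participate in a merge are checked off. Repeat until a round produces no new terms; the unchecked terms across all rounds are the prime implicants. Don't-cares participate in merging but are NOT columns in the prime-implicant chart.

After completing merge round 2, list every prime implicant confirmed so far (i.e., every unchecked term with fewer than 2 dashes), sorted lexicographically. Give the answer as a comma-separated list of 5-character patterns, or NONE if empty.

0-101, 0-110, 01-01, 1-111

Round 0: 00100✓ 00101✓ 00110✓ 00111✓ 01001✓ 01101✓ 01110✓ 10000✓ 10010✓ 10011✓ 10110✓ 10111✓ 11000✓ 11010✓ 11111✓
Round 1: -0110✓ -0111✓ 0-101 0-110 001-0✓ 001-1✓ 0010-✓ 0011-✓ 01-01 1-000✓ 1-010✓ 1-111 10-10✓ 10-11✓ 100-0✓ 1001-✓ 1011-✓ 110-0✓
Round 2: -011- 001-- 1-0-0 10-1-
PIs = {-011-, 0-101, 0-110, 001--, 01-01, 1-0-0, 1-111, 10-1-}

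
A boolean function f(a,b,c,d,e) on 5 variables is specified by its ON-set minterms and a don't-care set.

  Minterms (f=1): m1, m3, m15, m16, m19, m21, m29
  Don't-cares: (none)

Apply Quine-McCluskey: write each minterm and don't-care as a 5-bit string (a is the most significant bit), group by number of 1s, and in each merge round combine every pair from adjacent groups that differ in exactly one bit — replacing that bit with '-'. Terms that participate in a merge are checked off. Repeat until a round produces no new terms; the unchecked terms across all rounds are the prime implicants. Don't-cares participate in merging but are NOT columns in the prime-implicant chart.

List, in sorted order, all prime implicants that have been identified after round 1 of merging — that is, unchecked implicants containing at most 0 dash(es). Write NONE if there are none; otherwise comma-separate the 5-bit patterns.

size-2^0 implicants → 00001(✓)  00011(✓)  01111  10000  10011(✓)  10101(✓)  11101(✓)
size-2^1 implicants → -0011  000-1  1-101
Unchecked terms (primes): -0011, 000-1, 01111, 1-101, 10000

01111, 10000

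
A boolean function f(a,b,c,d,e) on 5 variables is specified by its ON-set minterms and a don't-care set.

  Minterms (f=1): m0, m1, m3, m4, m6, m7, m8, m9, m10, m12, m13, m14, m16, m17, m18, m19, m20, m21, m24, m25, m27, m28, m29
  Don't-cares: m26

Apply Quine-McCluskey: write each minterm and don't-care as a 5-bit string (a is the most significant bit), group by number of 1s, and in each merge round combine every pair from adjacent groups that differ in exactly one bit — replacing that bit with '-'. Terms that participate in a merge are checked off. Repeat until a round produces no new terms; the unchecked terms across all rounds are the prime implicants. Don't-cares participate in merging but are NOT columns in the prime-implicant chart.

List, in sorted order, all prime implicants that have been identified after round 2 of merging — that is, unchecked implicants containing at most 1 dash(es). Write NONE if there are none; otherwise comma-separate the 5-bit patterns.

00-11, 0011-

[col 0] 00000*, 00001*, 00011*, 00100*, 00110*, 00111*, 01000*, 01001*, 01010*, 01100*, 01101*, 01110*, 10000*, 10001*, 10010*, 10011*, 10100*, 10101*, 11000*, 11001*, 11010*, 11011*, 11100*, 11101*
[col 1] -0000*, -0001*, -0011*, -0100*, -1000*, -1001*, -1010*, -1100*, -1101*, 0-000*, 0-001*, 0-100*, 0-110*, 00-00*, 00-11, 000-1*, 0000-*, 001-0*, 0011-, 01-00*, 01-01*, 01-10*, 010-0*, 0100-*, 011-0*, 0110-*, 1-000*, 1-001*, 1-010*, 1-011*, 1-100*, 1-101*, 10-00*, 10-01*, 100-0*, 100-1*, 1000-*, 1001-*, 1010-*, 11-00*, 11-01*, 110-0*, 110-1*, 1100-*, 1101-*, 1110-*
[col 2] --000*, --001*, --100*, -0-00*, -00-1, -000-*, -1-00*, -1-01*, -10-0, -100-*, -110-*, 0--00*, 0-00-*, 0-1-0, 01--0, 01-0-*, 1--00*, 1--01*, 1-0-0*, 1-0-1*, 1-00-*, 1-01-*, 1-10-*, 10-0-*, 100--*, 11-0-*, 110--*
[col 3] ---00, --00-, -1-0-, 1--0-, 1-0--
Prime implicants: ---00, --00-, -00-1, -1-0-, -10-0, 0-1-0, 00-11, 0011-, 01--0, 1--0-, 1-0--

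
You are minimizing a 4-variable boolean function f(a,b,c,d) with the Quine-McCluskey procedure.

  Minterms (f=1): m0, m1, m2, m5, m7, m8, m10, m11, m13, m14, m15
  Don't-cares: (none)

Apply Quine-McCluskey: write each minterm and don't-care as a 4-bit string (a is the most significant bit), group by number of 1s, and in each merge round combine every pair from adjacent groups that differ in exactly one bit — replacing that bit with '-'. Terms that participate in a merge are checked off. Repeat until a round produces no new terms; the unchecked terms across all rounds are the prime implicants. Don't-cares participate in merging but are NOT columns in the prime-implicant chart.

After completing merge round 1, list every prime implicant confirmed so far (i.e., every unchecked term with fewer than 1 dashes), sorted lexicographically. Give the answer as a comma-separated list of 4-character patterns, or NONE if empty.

[col 0] 0000*, 0001*, 0010*, 0101*, 0111*, 1000*, 1010*, 1011*, 1101*, 1110*, 1111*
[col 1] -000*, -010*, -101*, -111*, 0-01, 00-0*, 000-, 01-1*, 1-10*, 1-11*, 10-0*, 101-*, 11-1*, 111-*
[col 2] -0-0, -1-1, 1-1-
Prime implicants: -0-0, -1-1, 0-01, 000-, 1-1-

NONE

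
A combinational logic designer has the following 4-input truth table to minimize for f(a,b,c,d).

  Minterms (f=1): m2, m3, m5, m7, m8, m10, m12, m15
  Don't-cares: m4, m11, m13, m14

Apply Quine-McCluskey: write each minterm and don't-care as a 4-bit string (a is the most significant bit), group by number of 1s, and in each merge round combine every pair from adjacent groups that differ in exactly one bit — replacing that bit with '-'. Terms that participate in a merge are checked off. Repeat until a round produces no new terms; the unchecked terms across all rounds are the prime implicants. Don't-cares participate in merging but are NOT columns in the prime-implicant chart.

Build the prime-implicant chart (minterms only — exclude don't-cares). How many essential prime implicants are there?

size-2^0 implicants → 0010(✓)  0011(✓)  0100(✓)  0101(✓)  0111(✓)  1000(✓)  1010(✓)  1011(✓)  1100(✓)  1101(✓)  1110(✓)  1111(✓)
size-2^1 implicants → -010(✓)  -011(✓)  -100(✓)  -101(✓)  -111(✓)  0-11(✓)  001-(✓)  01-1(✓)  010-(✓)  1-00(✓)  1-10(✓)  1-11(✓)  10-0(✓)  101-(✓)  11-0(✓)  11-1(✓)  110-(✓)  111-(✓)
size-2^2 implicants → --11  -01-  -1-1  -10-  1--0  1-1-  11--
Unchecked terms (primes): --11, -01-, -1-1, -10-, 1--0, 1-1-, 11--
Minterm coverage:
  m2 ⊆ -01- [E]
  m3 ⊆ --11,-01-
  m5 ⊆ -1-1,-10-
  m7 ⊆ --11,-1-1
  m8 ⊆ 1--0 [E]
  m10 ⊆ -01-,1--0,1-1-
  m12 ⊆ -10-,1--0,11--
  m15 ⊆ --11,-1-1,1-1-,11--
E = {-01-, 1--0}

2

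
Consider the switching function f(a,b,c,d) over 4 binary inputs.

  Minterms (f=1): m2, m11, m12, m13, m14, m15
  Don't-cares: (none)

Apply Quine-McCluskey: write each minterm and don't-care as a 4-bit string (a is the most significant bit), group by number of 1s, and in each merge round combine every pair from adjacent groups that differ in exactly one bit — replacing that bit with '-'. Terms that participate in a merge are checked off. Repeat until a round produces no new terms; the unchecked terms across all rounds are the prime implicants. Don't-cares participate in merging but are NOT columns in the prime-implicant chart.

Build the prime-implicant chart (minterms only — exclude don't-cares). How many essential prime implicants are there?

size-2^0 implicants → 0010  1011(✓)  1100(✓)  1101(✓)  1110(✓)  1111(✓)
size-2^1 implicants → 1-11  11-0(✓)  11-1(✓)  110-(✓)  111-(✓)
size-2^2 implicants → 11--
Unchecked terms (primes): 0010, 1-11, 11--
Minterm coverage:
  m2 ⊆ 0010 [E]
  m11 ⊆ 1-11 [E]
  m12 ⊆ 11-- [E]
  m13 ⊆ 11-- [E]
  m14 ⊆ 11-- [E]
  m15 ⊆ 1-11,11--
E = {0010, 1-11, 11--}

3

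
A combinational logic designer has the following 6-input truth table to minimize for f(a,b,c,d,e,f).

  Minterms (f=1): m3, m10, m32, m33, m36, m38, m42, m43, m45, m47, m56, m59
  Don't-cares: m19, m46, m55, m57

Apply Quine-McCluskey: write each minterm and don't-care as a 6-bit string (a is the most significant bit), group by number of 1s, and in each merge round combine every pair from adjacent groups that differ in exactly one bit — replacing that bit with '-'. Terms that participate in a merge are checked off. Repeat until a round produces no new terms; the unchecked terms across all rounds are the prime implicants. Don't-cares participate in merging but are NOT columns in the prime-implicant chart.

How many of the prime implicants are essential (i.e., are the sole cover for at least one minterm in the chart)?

5

size-2^0 implicants → 000011(✓)  001010(✓)  010011(✓)  100000(✓)  100001(✓)  100100(✓)  100110(✓)  101010(✓)  101011(✓)  101101(✓)  101110(✓)  101111(✓)  110111  111000(✓)  111001(✓)  111011(✓)
size-2^1 implicants → -01010  0-0011  1-1011  10-110  100-00  10000-  1001-0  101-10(✓)  101-11(✓)  10101-(✓)  1011-1  10111-(✓)  1110-1  11100-
size-2^2 implicants → 101-1-
Unchecked terms (primes): -01010, 0-0011, 1-1011, 10-110, 100-00, 10000-, 1001-0, 101-1-, 1011-1, 110111, 1110-1, 11100-
Minterm coverage:
  m3 ⊆ 0-0011 [E]
  m10 ⊆ -01010 [E]
  m32 ⊆ 100-00,10000-
  m33 ⊆ 10000- [E]
  m36 ⊆ 100-00,1001-0
  m38 ⊆ 10-110,1001-0
  m42 ⊆ -01010,101-1-
  m43 ⊆ 1-1011,101-1-
  m45 ⊆ 1011-1 [E]
  m47 ⊆ 101-1-,1011-1
  m56 ⊆ 11100- [E]
  m59 ⊆ 1-1011,1110-1
E = {-01010, 0-0011, 10000-, 1011-1, 11100-}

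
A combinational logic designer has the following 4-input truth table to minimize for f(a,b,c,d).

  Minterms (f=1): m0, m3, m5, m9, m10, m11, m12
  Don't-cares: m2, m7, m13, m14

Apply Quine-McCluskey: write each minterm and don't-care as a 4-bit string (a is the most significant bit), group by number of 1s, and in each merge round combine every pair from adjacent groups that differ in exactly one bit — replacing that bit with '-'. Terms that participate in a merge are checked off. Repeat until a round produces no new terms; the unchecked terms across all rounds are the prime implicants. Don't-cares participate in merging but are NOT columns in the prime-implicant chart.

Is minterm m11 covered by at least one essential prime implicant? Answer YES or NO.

NO

size-2^0 implicants → 0000(✓)  0010(✓)  0011(✓)  0101(✓)  0111(✓)  1001(✓)  1010(✓)  1011(✓)  1100(✓)  1101(✓)  1110(✓)
size-2^1 implicants → -010(✓)  -011(✓)  -101  0-11  00-0  001-(✓)  01-1  1-01  1-10  10-1  101-(✓)  11-0  110-
size-2^2 implicants → -01-
Unchecked terms (primes): -01-, -101, 0-11, 00-0, 01-1, 1-01, 1-10, 10-1, 11-0, 110-
Minterm coverage:
  m0 ⊆ 00-0 [E]
  m3 ⊆ -01-,0-11
  m5 ⊆ -101,01-1
  m9 ⊆ 1-01,10-1
  m10 ⊆ -01-,1-10
  m11 ⊆ -01-,10-1
  m12 ⊆ 11-0,110-
E = {00-0}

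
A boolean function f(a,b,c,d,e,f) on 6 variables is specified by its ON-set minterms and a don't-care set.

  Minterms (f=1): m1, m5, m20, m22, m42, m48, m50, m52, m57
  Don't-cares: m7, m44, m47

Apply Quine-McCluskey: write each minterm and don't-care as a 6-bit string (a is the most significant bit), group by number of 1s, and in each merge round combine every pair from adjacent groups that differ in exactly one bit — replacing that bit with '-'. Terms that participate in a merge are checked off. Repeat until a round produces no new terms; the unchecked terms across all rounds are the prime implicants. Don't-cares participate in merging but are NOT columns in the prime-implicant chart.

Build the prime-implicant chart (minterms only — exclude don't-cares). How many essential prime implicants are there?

[col 0] 000001*, 000101*, 000111*, 010100*, 010110*, 101010, 101100, 101111, 110000*, 110010*, 110100*, 111001
[col 1] -10100, 000-01, 0001-1, 0101-0, 110-00, 1100-0
Prime implicants: -10100, 000-01, 0001-1, 0101-0, 101010, 101100, 101111, 110-00, 1100-0, 111001
PI chart (minterm → PIs covering it):
  1 | 000-01  (sole → essential)
  5 | 000-01,0001-1
  20 | -10100,0101-0
  22 | 0101-0  (sole → essential)
  42 | 101010  (sole → essential)
  48 | 110-00,1100-0
  50 | 1100-0  (sole → essential)
  52 | -10100,110-00
  57 | 111001  (sole → essential)
Essential prime implicants: 000-01, 0101-0, 101010, 1100-0, 111001

5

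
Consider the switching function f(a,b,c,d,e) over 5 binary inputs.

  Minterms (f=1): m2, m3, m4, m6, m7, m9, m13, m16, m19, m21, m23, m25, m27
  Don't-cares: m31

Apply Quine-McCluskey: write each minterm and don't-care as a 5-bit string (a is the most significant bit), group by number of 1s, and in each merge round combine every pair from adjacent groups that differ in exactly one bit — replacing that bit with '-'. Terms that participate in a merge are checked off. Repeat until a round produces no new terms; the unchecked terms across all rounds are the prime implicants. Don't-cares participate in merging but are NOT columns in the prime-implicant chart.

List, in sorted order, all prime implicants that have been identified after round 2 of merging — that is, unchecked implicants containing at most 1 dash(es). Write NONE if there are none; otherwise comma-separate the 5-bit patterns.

-1001, 001-0, 01-01, 10000, 101-1, 110-1

size-2^0 implicants → 00010(✓)  00011(✓)  00100(✓)  00110(✓)  00111(✓)  01001(✓)  01101(✓)  10000  10011(✓)  10101(✓)  10111(✓)  11001(✓)  11011(✓)  11111(✓)
size-2^1 implicants → -0011(✓)  -0111(✓)  -1001  00-10(✓)  00-11(✓)  0001-(✓)  001-0  0011-(✓)  01-01  1-011(✓)  1-111(✓)  10-11(✓)  101-1  11-11(✓)  110-1
size-2^2 implicants → -0-11  00-1-  1--11
Unchecked terms (primes): -0-11, -1001, 00-1-, 001-0, 01-01, 1--11, 10000, 101-1, 110-1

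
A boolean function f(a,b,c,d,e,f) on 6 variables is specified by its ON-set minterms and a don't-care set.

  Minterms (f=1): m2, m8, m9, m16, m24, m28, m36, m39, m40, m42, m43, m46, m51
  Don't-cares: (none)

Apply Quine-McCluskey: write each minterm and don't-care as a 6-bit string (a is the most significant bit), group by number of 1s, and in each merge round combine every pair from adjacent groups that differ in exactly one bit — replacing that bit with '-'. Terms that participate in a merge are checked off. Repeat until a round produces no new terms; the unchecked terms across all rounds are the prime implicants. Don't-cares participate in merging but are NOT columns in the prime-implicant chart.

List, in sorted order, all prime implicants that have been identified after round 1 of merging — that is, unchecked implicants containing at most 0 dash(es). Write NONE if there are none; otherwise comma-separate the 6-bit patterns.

000010, 100100, 100111, 110011

[col 0] 000010, 001000*, 001001*, 010000*, 011000*, 011100*, 100100, 100111, 101000*, 101010*, 101011*, 101110*, 110011
[col 1] -01000, 0-1000, 00100-, 01-000, 011-00, 101-10, 1010-0, 10101-
Prime implicants: -01000, 0-1000, 000010, 00100-, 01-000, 011-00, 100100, 100111, 101-10, 1010-0, 10101-, 110011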